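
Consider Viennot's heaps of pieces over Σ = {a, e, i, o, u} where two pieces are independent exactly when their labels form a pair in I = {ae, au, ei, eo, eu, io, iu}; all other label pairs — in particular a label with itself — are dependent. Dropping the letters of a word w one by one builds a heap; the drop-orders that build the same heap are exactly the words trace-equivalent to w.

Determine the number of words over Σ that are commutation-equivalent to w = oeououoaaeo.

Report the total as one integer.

#0=o has no predecessor
#1=e has no predecessor
#2=o depends on [0:o]
#3=u depends on [2:o]
#4=o depends on [3:u]
#5=u depends on [4:o]
#6=o depends on [5:u]
#7=a depends on [6:o]
#8=a depends on [7:a]
#9=e depends on [1:e]
#10=o depends on [8:a]
sources: [0:o, 1:e]
N(rest) = Σ N(rest − s) over sources s of rest; N(one piece) = 1:
  size 1 → [9]=1  [10]=1
  size 2 → [1,9]=1  [8,10]=1  [9,10]=2
  size 3 → [1,9,10]=3  [7,8,10]=1  [8,9,10]=3
  size 4 → [1,8,9,10]=6  [6,7,8,10]=1  [7,8,9,10]=4
  size 5 → [1,7,8,9,10]=10  [5,6,7,8,10]=1  [6,7,8,9,10]=5
  size 6 → [1,6,7,8,9,10]=15  [4,5,6,7,8,10]=1  [5,6,7,8,9,10]=6
  size 7 → [1,5,6,7,8,9,10]=21  [3,4,5,6,7,8,10]=1  [4,5,6,7,8,9,10]=7
  size 8 → [1,4,5,6,7,8,9,10]=28  [2,3,4,5,6,7,8,10]=1  [3,4,5,6,7,8,9,10]=8
  size 9 → [0,2,3,4,5,6,7,8,10]=1  [1,3,4,5,6,7,8,9,10]=36  [2,3,4,5,6,7,8,9,10]=9
  first=0(o) contributes 45
  first=1(e) contributes 10
|[w]| = 55

55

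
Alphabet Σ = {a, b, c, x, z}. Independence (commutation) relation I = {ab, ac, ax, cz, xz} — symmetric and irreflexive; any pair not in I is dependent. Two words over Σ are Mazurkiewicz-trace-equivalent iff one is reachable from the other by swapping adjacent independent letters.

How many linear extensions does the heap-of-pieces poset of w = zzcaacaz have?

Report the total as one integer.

28

drop 0:z onto floor
drop 1:z onto {0:z}
drop 2:c onto floor
drop 3:a onto {1:z}
drop 4:a onto {3:a}
drop 5:c onto {2:c}
drop 6:a onto {4:a}
drop 7:z onto {6:a}
ground layer = {0:z, 2:c}
drop-orders for the pieces not yet dropped (sum over which currently-grounded one goes next):
  1 to go: {5} 1  {7} 1
  2 to go: {2,5} 1  {5,7} 2  {6,7} 1
  3 to go: {2,5,7} 3  {4,6,7} 1  {5,6,7} 3
  4 to go: {2,5,6,7} 6  {3,4,6,7} 1  {4,5,6,7} 4
  5 to go: {1,3,4,6,7} 1  {2,4,5,6,7} 10  {3,4,5,6,7} 5
  6 to go: {0,1,3,4,6,7} 1  {1,3,4,5,6,7} 6  {2,3,4,5,6,7} 15
  if 0:z drops first: 21 orders
  if 2:c drops first: 7 orders
heap linearizations: 28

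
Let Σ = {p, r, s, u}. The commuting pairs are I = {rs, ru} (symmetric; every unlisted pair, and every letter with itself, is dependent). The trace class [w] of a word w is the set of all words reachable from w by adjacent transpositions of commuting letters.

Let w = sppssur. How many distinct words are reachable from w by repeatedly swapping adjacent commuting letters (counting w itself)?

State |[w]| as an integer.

4

#0=s has no predecessor
#1=p depends on [0:s]
#2=p depends on [1:p]
#3=s depends on [2:p]
#4=s depends on [3:s]
#5=u depends on [4:s]
#6=r depends on [2:p]
sources: [0:s]
N(rest) = Σ N(rest − s) over sources s of rest; N(one piece) = 1:
  size 1 → [5]=1  [6]=1
  size 2 → [4,5]=1  [5,6]=2
  size 3 → [3,4,5]=1  [4,5,6]=3
  size 4 → [3,4,5,6]=4
  size 5 → [2,3,4,5,6]=4
  first=0(s) contributes 4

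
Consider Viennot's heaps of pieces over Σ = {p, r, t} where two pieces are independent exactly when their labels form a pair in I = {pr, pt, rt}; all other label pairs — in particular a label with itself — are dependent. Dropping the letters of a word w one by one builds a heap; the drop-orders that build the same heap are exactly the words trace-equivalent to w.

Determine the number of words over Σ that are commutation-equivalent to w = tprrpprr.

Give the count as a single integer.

piece 0:t — minimal
piece 1:p — minimal
piece 2:r — minimal
piece 3:r rests on {2:r}
piece 4:p rests on {1:p}
piece 5:p rests on {4:p}
piece 6:r rests on {3:r}
piece 7:r rests on {6:r}
minimal pieces: {0:t, 1:p, 2:r}
ways to finish when only these pieces remain (= sum over removing one remaining piece with nothing left below it):
  1 left: {0}→1  {5}→1  {7}→1
  2 left: {0,5}→2  {0,7}→2  {4,5}→1  {5,7}→2  {6,7}→1
  3 left: {0,4,5}→3  {0,5,7}→6  {0,6,7}→3  {1,4,5}→1  {3,6,7}→1  {4,5,7}→3  {5,6,7}→3
  4 left: {0,1,4,5}→4  {0,3,6,7}→4  {0,4,5,7}→12  {0,5,6,7}→12  {1,4,5,7}→4  {2,3,6,7}→1  {3,5,6,7}→4  {4,5,6,7}→6
  5 left: {0,1,4,5,7}→20  {0,2,3,6,7}→5  {0,3,5,6,7}→20  {0,4,5,6,7}→30  {1,4,5,6,7}→10  {2,3,5,6,7}→5  {3,4,5,6,7}→10
  6 left: {0,1,4,5,6,7}→60  {0,2,3,5,6,7}→30  {0,3,4,5,6,7}→60  {1,3,4,5,6,7}→20  {2,3,4,5,6,7}→15
  placing 0:t first → 35 extensions
  placing 1:p first → 105 extensions
  placing 2:r first → 140 extensions
total linear extensions = 280

280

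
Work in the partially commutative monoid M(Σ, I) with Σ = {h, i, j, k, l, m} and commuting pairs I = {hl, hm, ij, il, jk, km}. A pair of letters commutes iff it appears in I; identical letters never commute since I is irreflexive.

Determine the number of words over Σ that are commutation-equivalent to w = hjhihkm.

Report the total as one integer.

3

piece 0:h — minimal
piece 1:j rests on {0:h}
piece 2:h rests on {1:j}
piece 3:i rests on {2:h}
piece 4:h rests on {3:i}
piece 5:k rests on {4:h}
piece 6:m rests on {3:i}
minimal pieces: {0:h}
ways to finish when only these pieces remain (= sum over removing one remaining piece with nothing left below it):
  1 left: {5}→1  {6}→1
  2 left: {4,5}→1  {5,6}→2
  3 left: {4,5,6}→3
  4 left: {3,4,5,6}→3
  5 left: {2,3,4,5,6}→3
  placing 0:h first → 3 extensions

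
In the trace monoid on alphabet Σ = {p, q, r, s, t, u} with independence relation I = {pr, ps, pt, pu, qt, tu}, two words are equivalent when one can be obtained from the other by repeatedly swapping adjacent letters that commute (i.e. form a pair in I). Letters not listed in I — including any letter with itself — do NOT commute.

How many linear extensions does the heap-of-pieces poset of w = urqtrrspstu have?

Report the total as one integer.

30

drop 0:u onto floor
drop 1:r onto {0:u}
drop 2:q onto {1:r}
drop 3:t onto {1:r}
drop 4:r onto {2:q, 3:t}
drop 5:r onto {4:r}
drop 6:s onto {5:r}
drop 7:p onto {2:q}
drop 8:s onto {6:s}
drop 9:t onto {8:s}
drop 10:u onto {8:s}
ground layer = {0:u}
drop-orders for the pieces not yet dropped (sum over which currently-grounded one goes next):
  1 to go: {7} 1  {9} 1  {10} 1
  2 to go: {7,9} 2  {7,10} 2  {9,10} 2
  3 to go: {7,9,10} 6  {8,9,10} 2
  4 to go: {6,8,9,10} 2  {7,8,9,10} 8
  5 to go: {5,6,8,9,10} 2  {6,7,8,9,10} 10
  6 to go: {4,5,6,8,9,10} 2  {5,6,7,8,9,10} 12
  7 to go: {3,4,5,6,8,9,10} 2  {4,5,6,7,8,9,10} 14
  8 to go: {2,4,5,6,7,8,9,10} 14  {3,4,5,6,7,8,9,10} 16
  9 to go: {2,3,4,5,6,7,8,9,10} 30
  if 0:u drops first: 30 orders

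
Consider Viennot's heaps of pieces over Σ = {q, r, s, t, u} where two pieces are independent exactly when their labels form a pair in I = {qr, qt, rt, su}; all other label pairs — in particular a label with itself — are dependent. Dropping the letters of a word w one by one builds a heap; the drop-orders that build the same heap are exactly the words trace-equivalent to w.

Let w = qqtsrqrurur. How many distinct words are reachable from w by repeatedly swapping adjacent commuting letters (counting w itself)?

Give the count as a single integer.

piece 0:q — minimal
piece 1:q rests on {0:q}
piece 2:t — minimal
piece 3:s rests on {1:q, 2:t}
piece 4:r rests on {3:s}
piece 5:q rests on {3:s}
piece 6:r rests on {4:r}
piece 7:u rests on {5:q, 6:r}
piece 8:r rests on {7:u}
piece 9:u rests on {8:r}
piece 10:r rests on {9:u}
minimal pieces: {0:q, 2:t}
ways to finish when only these pieces remain (= sum over removing one remaining piece with nothing left below it):
  1 left: {10}→1
  2 left: {9,10}→1
  3 left: {8,9,10}→1
  4 left: {7,8,9,10}→1
  5 left: {5,7,8,9,10}→1  {6,7,8,9,10}→1
  6 left: {4,6,7,8,9,10}→1  {5,6,7,8,9,10}→2
  7 left: {4,5,6,7,8,9,10}→3
  8 left: {3,4,5,6,7,8,9,10}→3
  9 left: {1,3,4,5,6,7,8,9,10}→3  {2,3,4,5,6,7,8,9,10}→3
  placing 0:q first → 6 extensions
  placing 2:t first → 3 extensions
total linear extensions = 9

9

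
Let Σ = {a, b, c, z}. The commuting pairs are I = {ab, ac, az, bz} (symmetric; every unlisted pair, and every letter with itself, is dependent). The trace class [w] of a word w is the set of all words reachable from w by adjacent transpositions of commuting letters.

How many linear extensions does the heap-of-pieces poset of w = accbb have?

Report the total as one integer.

#0=a has no predecessor
#1=c has no predecessor
#2=c depends on [1:c]
#3=b depends on [2:c]
#4=b depends on [3:b]
sources: [0:a, 1:c]
N(rest) = Σ N(rest − s) over sources s of rest; N(one piece) = 1:
  size 1 → [0]=1  [4]=1
  size 2 → [0,4]=2  [3,4]=1
  size 3 → [0,3,4]=3  [2,3,4]=1
  first=0(a) contributes 1
  first=1(c) contributes 4
|[w]| = 5

5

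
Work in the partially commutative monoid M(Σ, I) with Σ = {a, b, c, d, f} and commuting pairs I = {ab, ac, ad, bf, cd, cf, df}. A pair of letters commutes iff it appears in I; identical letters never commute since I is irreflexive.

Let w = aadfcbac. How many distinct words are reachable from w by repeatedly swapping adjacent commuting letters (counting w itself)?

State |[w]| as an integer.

0(a) covers ∅
1(a) covers 0:a
2(d) covers ∅
3(f) covers 1:a
4(c) covers ∅
5(b) covers 2:d, 4:c
6(a) covers 3:f
7(c) covers 5:b
floor of heap: 0:a, 2:d, 4:c
completions by unplaced set U, small U first (add the entries for U minus each lowest piece of U):
  |U|=1: {6}:1  {7}:1
  |U|=2: {3,6}:1  {5,7}:1  {6,7}:2
  |U|=3: {1,3,6}:1  {2,5,7}:1  {3,6,7}:3  {4,5,7}:1  {5,6,7}:3
  |U|=4: {0,1,3,6}:1  {1,3,6,7}:4  {2,4,5,7}:2  {2,5,6,7}:4  {3,5,6,7}:6  {4,5,6,7}:4
  |U|=5: {0,1,3,6,7}:5  {1,3,5,6,7}:10  {2,3,5,6,7}:10  {2,4,5,6,7}:10  {3,4,5,6,7}:10
  |U|=6: {0,1,3,5,6,7}:15  {1,2,3,5,6,7}:20  {1,3,4,5,6,7}:20  {2,3,4,5,6,7}:30
  start at 0(a): 70
  start at 2(d): 35
  start at 4(c): 35
sum over floor = 140

140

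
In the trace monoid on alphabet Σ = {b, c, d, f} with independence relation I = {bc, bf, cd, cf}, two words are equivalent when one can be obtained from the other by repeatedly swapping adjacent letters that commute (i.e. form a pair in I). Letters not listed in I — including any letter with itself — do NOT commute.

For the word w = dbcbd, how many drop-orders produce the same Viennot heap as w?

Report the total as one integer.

#0=d has no predecessor
#1=b depends on [0:d]
#2=c has no predecessor
#3=b depends on [1:b]
#4=d depends on [3:b]
sources: [0:d, 2:c]
N(rest) = Σ N(rest − s) over sources s of rest; N(one piece) = 1:
  size 1 → [2]=1  [4]=1
  size 2 → [2,4]=2  [3,4]=1
  size 3 → [1,3,4]=1  [2,3,4]=3
  first=0(d) contributes 4
  first=2(c) contributes 1
|[w]| = 5

5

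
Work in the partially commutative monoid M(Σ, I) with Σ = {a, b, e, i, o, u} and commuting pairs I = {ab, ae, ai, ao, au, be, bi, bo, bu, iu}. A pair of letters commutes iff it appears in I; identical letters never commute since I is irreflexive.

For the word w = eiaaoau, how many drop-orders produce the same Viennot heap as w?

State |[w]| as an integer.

drop 0:e onto floor
drop 1:i onto {0:e}
drop 2:a onto floor
drop 3:a onto {2:a}
drop 4:o onto {1:i}
drop 5:a onto {3:a}
drop 6:u onto {4:o}
ground layer = {0:e, 2:a}
drop-orders for the pieces not yet dropped (sum over which currently-grounded one goes next):
  1 to go: {5} 1  {6} 1
  2 to go: {3,5} 1  {4,6} 1  {5,6} 2
  3 to go: {1,4,6} 1  {2,3,5} 1  {3,5,6} 3  {4,5,6} 3
  4 to go: {0,1,4,6} 1  {1,4,5,6} 4  {2,3,5,6} 4  {3,4,5,6} 6
  5 to go: {0,1,4,5,6} 5  {1,3,4,5,6} 10  {2,3,4,5,6} 10
  if 0:e drops first: 20 orders
  if 2:a drops first: 15 orders
heap linearizations: 35

35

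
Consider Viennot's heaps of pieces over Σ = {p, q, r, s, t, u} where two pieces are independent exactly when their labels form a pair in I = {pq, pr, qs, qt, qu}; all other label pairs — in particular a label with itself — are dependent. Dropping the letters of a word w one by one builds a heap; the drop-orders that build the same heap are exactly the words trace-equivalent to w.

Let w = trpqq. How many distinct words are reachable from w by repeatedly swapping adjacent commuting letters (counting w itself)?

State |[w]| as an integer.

piece 0:t — minimal
piece 1:r rests on {0:t}
piece 2:p rests on {0:t}
piece 3:q rests on {1:r}
piece 4:q rests on {3:q}
minimal pieces: {0:t}
ways to finish when only these pieces remain (= sum over removing one remaining piece with nothing left below it):
  1 left: {2}→1  {4}→1
  2 left: {2,4}→2  {3,4}→1
  3 left: {1,3,4}→1  {2,3,4}→3
  placing 0:t first → 4 extensions

4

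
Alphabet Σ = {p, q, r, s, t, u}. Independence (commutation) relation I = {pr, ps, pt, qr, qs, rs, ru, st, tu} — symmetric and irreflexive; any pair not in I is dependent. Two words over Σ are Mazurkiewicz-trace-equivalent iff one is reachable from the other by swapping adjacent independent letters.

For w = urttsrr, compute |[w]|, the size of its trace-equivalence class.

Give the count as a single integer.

drop 0:u onto floor
drop 1:r onto floor
drop 2:t onto {1:r}
drop 3:t onto {2:t}
drop 4:s onto {0:u}
drop 5:r onto {3:t}
drop 6:r onto {5:r}
ground layer = {0:u, 1:r}
drop-orders for the pieces not yet dropped (sum over which currently-grounded one goes next):
  1 to go: {4} 1  {6} 1
  2 to go: {0,4} 1  {4,6} 2  {5,6} 1
  3 to go: {0,4,6} 3  {3,5,6} 1  {4,5,6} 3
  4 to go: {0,4,5,6} 6  {2,3,5,6} 1  {3,4,5,6} 4
  5 to go: {0,3,4,5,6} 10  {1,2,3,5,6} 1  {2,3,4,5,6} 5
  if 0:u drops first: 6 orders
  if 1:r drops first: 15 orders
heap linearizations: 21

21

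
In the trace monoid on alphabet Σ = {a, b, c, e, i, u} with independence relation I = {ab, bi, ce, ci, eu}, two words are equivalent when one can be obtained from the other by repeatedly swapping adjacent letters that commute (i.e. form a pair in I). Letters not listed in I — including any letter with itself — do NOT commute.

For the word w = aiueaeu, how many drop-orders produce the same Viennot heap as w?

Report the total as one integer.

piece 0:a — minimal
piece 1:i rests on {0:a}
piece 2:u rests on {1:i}
piece 3:e rests on {1:i}
piece 4:a rests on {2:u, 3:e}
piece 5:e rests on {4:a}
piece 6:u rests on {4:a}
minimal pieces: {0:a}
ways to finish when only these pieces remain (= sum over removing one remaining piece with nothing left below it):
  1 left: {5}→1  {6}→1
  2 left: {5,6}→2
  3 left: {4,5,6}→2
  4 left: {2,4,5,6}→2  {3,4,5,6}→2
  5 left: {2,3,4,5,6}→4
  placing 0:a first → 4 extensions

4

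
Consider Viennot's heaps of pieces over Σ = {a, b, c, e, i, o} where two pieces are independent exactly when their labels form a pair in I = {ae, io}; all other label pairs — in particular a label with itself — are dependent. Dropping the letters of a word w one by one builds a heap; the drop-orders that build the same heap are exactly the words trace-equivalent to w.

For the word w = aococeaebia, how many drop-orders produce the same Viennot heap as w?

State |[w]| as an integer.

drop 0:a onto floor
drop 1:o onto {0:a}
drop 2:c onto {1:o}
drop 3:o onto {2:c}
drop 4:c onto {3:o}
drop 5:e onto {4:c}
drop 6:a onto {4:c}
drop 7:e onto {5:e}
drop 8:b onto {6:a, 7:e}
drop 9:i onto {8:b}
drop 10:a onto {9:i}
ground layer = {0:a}
drop-orders for the pieces not yet dropped (sum over which currently-grounded one goes next):
  1 to go: {10} 1
  2 to go: {9,10} 1
  3 to go: {8,9,10} 1
  4 to go: {6,8,9,10} 1  {7,8,9,10} 1
  5 to go: {5,7,8,9,10} 1  {6,7,8,9,10} 2
  6 to go: {5,6,7,8,9,10} 3
  7 to go: {4,5,6,7,8,9,10} 3
  8 to go: {3,4,5,6,7,8,9,10} 3
  9 to go: {2,3,4,5,6,7,8,9,10} 3
  if 0:a drops first: 3 orders

3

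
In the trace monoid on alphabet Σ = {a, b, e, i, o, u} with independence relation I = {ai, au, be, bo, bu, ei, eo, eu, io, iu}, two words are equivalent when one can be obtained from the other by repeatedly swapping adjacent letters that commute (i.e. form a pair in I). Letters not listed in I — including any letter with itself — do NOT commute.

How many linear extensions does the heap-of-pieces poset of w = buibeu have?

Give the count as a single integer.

60

piece 0:b — minimal
piece 1:u — minimal
piece 2:i rests on {0:b}
piece 3:b rests on {2:i}
piece 4:e — minimal
piece 5:u rests on {1:u}
minimal pieces: {0:b, 1:u, 4:e}
ways to finish when only these pieces remain (= sum over removing one remaining piece with nothing left below it):
  1 left: {3}→1  {4}→1  {5}→1
  2 left: {1,5}→1  {2,3}→1  {3,4}→2  {3,5}→2  {4,5}→2
  3 left: {0,2,3}→1  {1,3,5}→3  {1,4,5}→3  {2,3,4}→3  {2,3,5}→3  {3,4,5}→6
  4 left: {0,2,3,4}→4  {0,2,3,5}→4  {1,2,3,5}→6  {1,3,4,5}→12  {2,3,4,5}→12
  placing 0:b first → 30 extensions
  placing 1:u first → 20 extensions
  placing 4:e first → 10 extensions
total linear extensions = 60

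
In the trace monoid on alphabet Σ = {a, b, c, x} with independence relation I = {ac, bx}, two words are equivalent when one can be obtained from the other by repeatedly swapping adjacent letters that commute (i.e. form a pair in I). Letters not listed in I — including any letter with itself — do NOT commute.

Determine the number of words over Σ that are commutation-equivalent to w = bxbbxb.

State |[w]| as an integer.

15

piece 0:b — minimal
piece 1:x — minimal
piece 2:b rests on {0:b}
piece 3:b rests on {2:b}
piece 4:x rests on {1:x}
piece 5:b rests on {3:b}
minimal pieces: {0:b, 1:x}
ways to finish when only these pieces remain (= sum over removing one remaining piece with nothing left below it):
  1 left: {4}→1  {5}→1
  2 left: {1,4}→1  {3,5}→1  {4,5}→2
  3 left: {1,4,5}→3  {2,3,5}→1  {3,4,5}→3
  4 left: {0,2,3,5}→1  {1,3,4,5}→6  {2,3,4,5}→4
  placing 0:b first → 10 extensions
  placing 1:x first → 5 extensions
total linear extensions = 15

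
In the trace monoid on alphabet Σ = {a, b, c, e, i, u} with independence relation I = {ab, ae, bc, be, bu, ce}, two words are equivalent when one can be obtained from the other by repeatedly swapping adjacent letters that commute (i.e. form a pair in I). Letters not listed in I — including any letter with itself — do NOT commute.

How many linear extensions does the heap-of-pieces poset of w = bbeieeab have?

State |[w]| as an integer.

36

drop 0:b onto floor
drop 1:b onto {0:b}
drop 2:e onto floor
drop 3:i onto {1:b, 2:e}
drop 4:e onto {3:i}
drop 5:e onto {4:e}
drop 6:a onto {3:i}
drop 7:b onto {3:i}
ground layer = {0:b, 2:e}
drop-orders for the pieces not yet dropped (sum over which currently-grounded one goes next):
  1 to go: {5} 1  {6} 1  {7} 1
  2 to go: {4,5} 1  {5,6} 2  {5,7} 2  {6,7} 2
  3 to go: {4,5,6} 3  {4,5,7} 3  {5,6,7} 6
  4 to go: {4,5,6,7} 12
  5 to go: {3,4,5,6,7} 12
  6 to go: {1,3,4,5,6,7} 12  {2,3,4,5,6,7} 12
  if 0:b drops first: 24 orders
  if 2:e drops first: 12 orders
heap linearizations: 36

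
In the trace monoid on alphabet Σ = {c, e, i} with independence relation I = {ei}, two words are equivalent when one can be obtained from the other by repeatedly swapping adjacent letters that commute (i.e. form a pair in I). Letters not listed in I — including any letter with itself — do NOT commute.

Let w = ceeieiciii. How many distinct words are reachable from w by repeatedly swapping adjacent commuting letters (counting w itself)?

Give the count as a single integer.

10

drop 0:c onto floor
drop 1:e onto {0:c}
drop 2:e onto {1:e}
drop 3:i onto {0:c}
drop 4:e onto {2:e}
drop 5:i onto {3:i}
drop 6:c onto {4:e, 5:i}
drop 7:i onto {6:c}
drop 8:i onto {7:i}
drop 9:i onto {8:i}
ground layer = {0:c}
drop-orders for the pieces not yet dropped (sum over which currently-grounded one goes next):
  1 to go: {9} 1
  2 to go: {8,9} 1
  3 to go: {7,8,9} 1
  4 to go: {6,7,8,9} 1
  5 to go: {4,6,7,8,9} 1  {5,6,7,8,9} 1
  6 to go: {2,4,6,7,8,9} 1  {3,5,6,7,8,9} 1  {4,5,6,7,8,9} 2
  7 to go: {1,2,4,6,7,8,9} 1  {2,4,5,6,7,8,9} 3  {3,4,5,6,7,8,9} 3
  8 to go: {1,2,4,5,6,7,8,9} 4  {2,3,4,5,6,7,8,9} 6
  if 0:c drops first: 10 orders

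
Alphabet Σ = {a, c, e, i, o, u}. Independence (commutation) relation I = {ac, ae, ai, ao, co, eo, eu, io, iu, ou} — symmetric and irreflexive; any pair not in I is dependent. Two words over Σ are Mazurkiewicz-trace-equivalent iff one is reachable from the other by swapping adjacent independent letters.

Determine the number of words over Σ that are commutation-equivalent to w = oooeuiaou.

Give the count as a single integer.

piece 0:o — minimal
piece 1:o rests on {0:o}
piece 2:o rests on {1:o}
piece 3:e — minimal
piece 4:u — minimal
piece 5:i rests on {3:e}
piece 6:a rests on {4:u}
piece 7:o rests on {2:o}
piece 8:u rests on {6:a}
minimal pieces: {0:o, 3:e, 4:u}
ways to finish when only these pieces remain (= sum over removing one remaining piece with nothing left below it):
  1 left: {5}→1  {7}→1  {8}→1
  2 left: {2,7}→1  {3,5}→1  {5,7}→2  {5,8}→2  {6,8}→1  {7,8}→2
  3 left: {1,2,7}→1  {2,5,7}→3  {2,7,8}→3  {3,5,7}→3  {3,5,8}→3  {4,6,8}→1  {5,6,8}→3  {5,7,8}→6  {6,7,8}→3
  4 left: {0,1,2,7}→1  {1,2,5,7}→4  {1,2,7,8}→4  {2,3,5,7}→6  {2,5,7,8}→12  {2,6,7,8}→6  {3,5,6,8}→6  {3,5,7,8}→12  {4,5,6,8}→4  {4,6,7,8}→4  {5,6,7,8}→12
  5 left: {0,1,2,5,7}→5  {0,1,2,7,8}→5  {1,2,3,5,7}→10  {1,2,5,7,8}→20  {1,2,6,7,8}→10  {2,3,5,7,8}→30  {2,4,6,7,8}→10  {2,5,6,7,8}→30  {3,4,5,6,8}→10  {3,5,6,7,8}→30  {4,5,6,7,8}→20
  6 left: {0,1,2,3,5,7}→15  {0,1,2,5,7,8}→30  {0,1,2,6,7,8}→15  {1,2,3,5,7,8}→60  {1,2,4,6,7,8}→20  {1,2,5,6,7,8}→60  {2,3,5,6,7,8}→90  {2,4,5,6,7,8}→60  {3,4,5,6,7,8}→60
  7 left: {0,1,2,3,5,7,8}→105  {0,1,2,4,6,7,8}→35  {0,1,2,5,6,7,8}→105  {1,2,3,5,6,7,8}→210  {1,2,4,5,6,7,8}→140  {2,3,4,5,6,7,8}→210
  placing 0:o first → 560 extensions
  placing 3:e first → 280 extensions
  placing 4:u first → 420 extensions
total linear extensions = 1260

1260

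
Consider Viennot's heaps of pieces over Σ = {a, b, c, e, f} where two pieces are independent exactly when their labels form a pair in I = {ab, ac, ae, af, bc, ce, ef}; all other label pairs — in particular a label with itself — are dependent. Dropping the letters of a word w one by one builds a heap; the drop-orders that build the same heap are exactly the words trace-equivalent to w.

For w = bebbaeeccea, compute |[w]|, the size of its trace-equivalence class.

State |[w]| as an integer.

drop 0:b onto floor
drop 1:e onto {0:b}
drop 2:b onto {1:e}
drop 3:b onto {2:b}
drop 4:a onto floor
drop 5:e onto {3:b}
drop 6:e onto {5:e}
drop 7:c onto floor
drop 8:c onto {7:c}
drop 9:e onto {6:e}
drop 10:a onto {4:a}
ground layer = {0:b, 4:a, 7:c}
drop-orders for the pieces not yet dropped (sum over which currently-grounded one goes next):
  1 to go: {8} 1  {9} 1  {10} 1
  2 to go: {4,10} 1  {6,9} 1  {7,8} 1  {8,9} 2  {8,10} 2  {9,10} 2
  3 to go: {4,8,10} 3  {4,9,10} 3  {5,6,9} 1  {6,8,9} 3  {6,9,10} 3  {7,8,9} 3  {7,8,10} 3  {8,9,10} 6
  4 to go: {3,5,6,9} 1  {4,6,9,10} 6  {4,7,8,10} 6  {4,8,9,10} 12  {5,6,8,9} 4  {5,6,9,10} 4  {6,7,8,9} 6  {6,8,9,10} 12  {7,8,9,10} 12
  5 to go: {2,3,5,6,9} 1  {3,5,6,8,9} 5  {3,5,6,9,10} 5  {4,5,6,9,10} 10  {4,6,8,9,10} 30  {4,7,8,9,10} 30  {5,6,7,8,9} 10  {5,6,8,9,10} 20  {6,7,8,9,10} 30
  6 to go: {1,2,3,5,6,9} 1  {2,3,5,6,8,9} 6  {2,3,5,6,9,10} 6  {3,4,5,6,9,10} 15  {3,5,6,7,8,9} 15  {3,5,6,8,9,10} 30  {4,5,6,8,9,10} 60  {4,6,7,8,9,10} 90  {5,6,7,8,9,10} 60
  7 to go: {0,1,2,3,5,6,9} 1  {1,2,3,5,6,8,9} 7  {1,2,3,5,6,9,10} 7  {2,3,4,5,6,9,10} 21  {2,3,5,6,7,8,9} 21  {2,3,5,6,8,9,10} 42  {3,4,5,6,8,9,10} 105  {3,5,6,7,8,9,10} 105  {4,5,6,7,8,9,10} 210
  8 to go: {0,1,2,3,5,6,8,9} 8  {0,1,2,3,5,6,9,10} 8  {1,2,3,4,5,6,9,10} 28  {1,2,3,5,6,7,8,9} 28  {1,2,3,5,6,8,9,10} 56  {2,3,4,5,6,8,9,10} 168  {2,3,5,6,7,8,9,10} 168  {3,4,5,6,7,8,9,10} 420
  9 to go: {0,1,2,3,4,5,6,9,10} 36  {0,1,2,3,5,6,7,8,9} 36  {0,1,2,3,5,6,8,9,10} 72  {1,2,3,4,5,6,8,9,10} 252  {1,2,3,5,6,7,8,9,10} 252  {2,3,4,5,6,7,8,9,10} 756
  if 0:b drops first: 1260 orders
  if 4:a drops first: 360 orders
  if 7:c drops first: 360 orders
heap linearizations: 1980

1980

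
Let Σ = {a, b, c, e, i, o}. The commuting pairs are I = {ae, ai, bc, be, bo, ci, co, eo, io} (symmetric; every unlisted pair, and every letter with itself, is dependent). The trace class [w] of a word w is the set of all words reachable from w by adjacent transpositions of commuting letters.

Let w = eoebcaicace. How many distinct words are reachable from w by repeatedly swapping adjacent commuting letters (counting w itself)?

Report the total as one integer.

piece 0:e — minimal
piece 1:o — minimal
piece 2:e rests on {0:e}
piece 3:b — minimal
piece 4:c rests on {2:e}
piece 5:a rests on {1:o, 3:b, 4:c}
piece 6:i rests on {2:e, 3:b}
piece 7:c rests on {5:a}
piece 8:a rests on {7:c}
piece 9:c rests on {8:a}
piece 10:e rests on {6:i, 9:c}
minimal pieces: {0:e, 1:o, 3:b}
ways to finish when only these pieces remain (= sum over removing one remaining piece with nothing left below it):
  1 left: {10}→1
  2 left: {6,10}→1  {9,10}→1
  3 left: {6,9,10}→2  {8,9,10}→1
  4 left: {6,8,9,10}→3  {7,8,9,10}→1
  5 left: {5,7,8,9,10}→1  {6,7,8,9,10}→4
  6 left: {1,5,7,8,9,10}→1  {4,5,7,8,9,10}→1  {5,6,7,8,9,10}→5
  7 left: {1,4,5,7,8,9,10}→2  {1,5,6,7,8,9,10}→6  {3,5,6,7,8,9,10}→5  {4,5,6,7,8,9,10}→6
  8 left: {1,3,5,6,7,8,9,10}→11  {1,4,5,6,7,8,9,10}→14  {2,4,5,6,7,8,9,10}→6  {3,4,5,6,7,8,9,10}→11
  9 left: {0,2,4,5,6,7,8,9,10}→6  {1,2,4,5,6,7,8,9,10}→20  {1,3,4,5,6,7,8,9,10}→36  {2,3,4,5,6,7,8,9,10}→17
  placing 0:e first → 73 extensions
  placing 1:o first → 23 extensions
  placing 3:b first → 26 extensions
total linear extensions = 122

122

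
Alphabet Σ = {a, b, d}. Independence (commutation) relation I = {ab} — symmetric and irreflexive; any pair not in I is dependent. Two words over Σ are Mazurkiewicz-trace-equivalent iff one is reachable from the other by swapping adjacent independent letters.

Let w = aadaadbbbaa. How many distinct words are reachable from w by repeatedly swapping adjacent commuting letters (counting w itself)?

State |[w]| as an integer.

#0=a has no predecessor
#1=a depends on [0:a]
#2=d depends on [1:a]
#3=a depends on [2:d]
#4=a depends on [3:a]
#5=d depends on [4:a]
#6=b depends on [5:d]
#7=b depends on [6:b]
#8=b depends on [7:b]
#9=a depends on [5:d]
#10=a depends on [9:a]
sources: [0:a]
N(rest) = Σ N(rest − s) over sources s of rest; N(one piece) = 1:
  size 1 → [8]=1  [10]=1
  size 2 → [7,8]=1  [8,10]=2  [9,10]=1
  size 3 → [6,7,8]=1  [7,8,10]=3  [8,9,10]=3
  size 4 → [6,7,8,10]=4  [7,8,9,10]=6
  size 5 → [6,7,8,9,10]=10
  size 6 → [5,6,7,8,9,10]=10
  size 7 → [4,5,6,7,8,9,10]=10
  size 8 → [3,4,5,6,7,8,9,10]=10
  size 9 → [2,3,4,5,6,7,8,9,10]=10
  first=0(a) contributes 10

10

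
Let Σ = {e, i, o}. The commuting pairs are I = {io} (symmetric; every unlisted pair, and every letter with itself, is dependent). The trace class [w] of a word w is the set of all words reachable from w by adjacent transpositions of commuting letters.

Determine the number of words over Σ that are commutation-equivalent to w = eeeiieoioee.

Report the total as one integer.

3

piece 0:e — minimal
piece 1:e rests on {0:e}
piece 2:e rests on {1:e}
piece 3:i rests on {2:e}
piece 4:i rests on {3:i}
piece 5:e rests on {4:i}
piece 6:o rests on {5:e}
piece 7:i rests on {5:e}
piece 8:o rests on {6:o}
piece 9:e rests on {7:i, 8:o}
piece 10:e rests on {9:e}
minimal pieces: {0:e}
ways to finish when only these pieces remain (= sum over removing one remaining piece with nothing left below it):
  1 left: {10}→1
  2 left: {9,10}→1
  3 left: {7,9,10}→1  {8,9,10}→1
  4 left: {6,8,9,10}→1  {7,8,9,10}→2
  5 left: {6,7,8,9,10}→3
  6 left: {5,6,7,8,9,10}→3
  7 left: {4,5,6,7,8,9,10}→3
  8 left: {3,4,5,6,7,8,9,10}→3
  9 left: {2,3,4,5,6,7,8,9,10}→3
  placing 0:e first → 3 extensions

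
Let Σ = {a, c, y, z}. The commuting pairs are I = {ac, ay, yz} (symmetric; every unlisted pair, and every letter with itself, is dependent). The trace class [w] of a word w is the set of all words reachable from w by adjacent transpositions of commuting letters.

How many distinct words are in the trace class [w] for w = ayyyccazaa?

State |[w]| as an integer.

21

piece 0:a — minimal
piece 1:y — minimal
piece 2:y rests on {1:y}
piece 3:y rests on {2:y}
piece 4:c rests on {3:y}
piece 5:c rests on {4:c}
piece 6:a rests on {0:a}
piece 7:z rests on {5:c, 6:a}
piece 8:a rests on {7:z}
piece 9:a rests on {8:a}
minimal pieces: {0:a, 1:y}
ways to finish when only these pieces remain (= sum over removing one remaining piece with nothing left below it):
  1 left: {9}→1
  2 left: {8,9}→1
  3 left: {7,8,9}→1
  4 left: {5,7,8,9}→1  {6,7,8,9}→1
  5 left: {0,6,7,8,9}→1  {4,5,7,8,9}→1  {5,6,7,8,9}→2
  6 left: {0,5,6,7,8,9}→3  {3,4,5,7,8,9}→1  {4,5,6,7,8,9}→3
  7 left: {0,4,5,6,7,8,9}→6  {2,3,4,5,7,8,9}→1  {3,4,5,6,7,8,9}→4
  8 left: {0,3,4,5,6,7,8,9}→10  {1,2,3,4,5,7,8,9}→1  {2,3,4,5,6,7,8,9}→5
  placing 0:a first → 6 extensions
  placing 1:y first → 15 extensions
total linear extensions = 21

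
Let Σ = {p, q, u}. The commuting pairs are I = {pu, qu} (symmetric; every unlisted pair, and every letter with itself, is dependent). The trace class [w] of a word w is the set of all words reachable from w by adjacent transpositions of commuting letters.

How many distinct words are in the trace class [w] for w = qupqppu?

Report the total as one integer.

#0=q has no predecessor
#1=u has no predecessor
#2=p depends on [0:q]
#3=q depends on [2:p]
#4=p depends on [3:q]
#5=p depends on [4:p]
#6=u depends on [1:u]
sources: [0:q, 1:u]
N(rest) = Σ N(rest − s) over sources s of rest; N(one piece) = 1:
  size 1 → [5]=1  [6]=1
  size 2 → [1,6]=1  [4,5]=1  [5,6]=2
  size 3 → [1,5,6]=3  [3,4,5]=1  [4,5,6]=3
  size 4 → [1,4,5,6]=6  [2,3,4,5]=1  [3,4,5,6]=4
  size 5 → [0,2,3,4,5]=1  [1,3,4,5,6]=10  [2,3,4,5,6]=5
  first=0(q) contributes 15
  first=1(u) contributes 6
|[w]| = 21

21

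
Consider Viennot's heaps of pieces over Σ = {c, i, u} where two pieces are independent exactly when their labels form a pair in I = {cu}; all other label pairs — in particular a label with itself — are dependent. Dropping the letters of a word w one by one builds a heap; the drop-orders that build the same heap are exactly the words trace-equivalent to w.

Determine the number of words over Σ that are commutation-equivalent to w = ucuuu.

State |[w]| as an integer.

0(u) covers ∅
1(c) covers ∅
2(u) covers 0:u
3(u) covers 2:u
4(u) covers 3:u
floor of heap: 0:u, 1:c
completions by unplaced set U, small U first (add the entries for U minus each lowest piece of U):
  |U|=1: {1}:1  {4}:1
  |U|=2: {1,4}:2  {3,4}:1
  |U|=3: {1,3,4}:3  {2,3,4}:1
  start at 0(u): 4
  start at 1(c): 1
sum over floor = 5

5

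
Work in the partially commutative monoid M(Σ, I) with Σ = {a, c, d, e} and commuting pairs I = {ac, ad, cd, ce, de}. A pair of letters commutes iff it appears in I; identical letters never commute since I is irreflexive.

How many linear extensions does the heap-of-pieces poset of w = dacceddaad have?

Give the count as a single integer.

#0=d has no predecessor
#1=a has no predecessor
#2=c has no predecessor
#3=c depends on [2:c]
#4=e depends on [1:a]
#5=d depends on [0:d]
#6=d depends on [5:d]
#7=a depends on [4:e]
#8=a depends on [7:a]
#9=d depends on [6:d]
sources: [0:d, 1:a, 2:c]
N(rest) = Σ N(rest − s) over sources s of rest; N(one piece) = 1:
  size 1 → [3]=1  [8]=1  [9]=1
  size 2 → [2,3]=1  [3,8]=2  [3,9]=2  [6,9]=1  [7,8]=1  [8,9]=2
  size 3 → [2,3,8]=3  [2,3,9]=3  [3,6,9]=3  [3,7,8]=3  [3,8,9]=6  [4,7,8]=1  [5,6,9]=1  [6,8,9]=3  [7,8,9]=3
  size 4 → [0,5,6,9]=1  [1,4,7,8]=1  [2,3,6,9]=6  [2,3,7,8]=6  [2,3,8,9]=12  [3,4,7,8]=4  [3,5,6,9]=4  [3,6,8,9]=12  [3,7,8,9]=12  [4,7,8,9]=4  [5,6,8,9]=4  [6,7,8,9]=6
  size 5 → [0,3,5,6,9]=5  [0,5,6,8,9]=5  [1,3,4,7,8]=5  [1,4,7,8,9]=5  [2,3,4,7,8]=10  [2,3,5,6,9]=10  [2,3,6,8,9]=30  [2,3,7,8,9]=30  [3,4,7,8,9]=20  [3,5,6,8,9]=20  [3,6,7,8,9]=30  [4,6,7,8,9]=10  [5,6,7,8,9]=10
  size 6 → [0,2,3,5,6,9]=15  [0,3,5,6,8,9]=30  [0,5,6,7,8,9]=15  [1,2,3,4,7,8]=15  [1,3,4,7,8,9]=30  [1,4,6,7,8,9]=15  [2,3,4,7,8,9]=60  [2,3,5,6,8,9]=60  [2,3,6,7,8,9]=90  [3,4,6,7,8,9]=60  [3,5,6,7,8,9]=60  [4,5,6,7,8,9]=20
  size 7 → [0,2,3,5,6,8,9]=105  [0,3,5,6,7,8,9]=105  [0,4,5,6,7,8,9]=35  [1,2,3,4,7,8,9]=105  [1,3,4,6,7,8,9]=105  [1,4,5,6,7,8,9]=35  [2,3,4,6,7,8,9]=210  [2,3,5,6,7,8,9]=210  [3,4,5,6,7,8,9]=140
  size 8 → [0,1,4,5,6,7,8,9]=70  [0,2,3,5,6,7,8,9]=420  [0,3,4,5,6,7,8,9]=280  [1,2,3,4,6,7,8,9]=420  [1,3,4,5,6,7,8,9]=280  [2,3,4,5,6,7,8,9]=560
  first=0(d) contributes 1260
  first=1(a) contributes 1260
  first=2(c) contributes 630
|[w]| = 3150

3150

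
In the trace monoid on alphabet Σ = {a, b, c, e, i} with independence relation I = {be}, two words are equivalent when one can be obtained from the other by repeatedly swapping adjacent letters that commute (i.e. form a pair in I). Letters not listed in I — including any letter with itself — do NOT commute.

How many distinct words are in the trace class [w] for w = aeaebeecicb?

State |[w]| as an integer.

4

piece 0:a — minimal
piece 1:e rests on {0:a}
piece 2:a rests on {1:e}
piece 3:e rests on {2:a}
piece 4:b rests on {2:a}
piece 5:e rests on {3:e}
piece 6:e rests on {5:e}
piece 7:c rests on {4:b, 6:e}
piece 8:i rests on {7:c}
piece 9:c rests on {8:i}
piece 10:b rests on {9:c}
minimal pieces: {0:a}
ways to finish when only these pieces remain (= sum over removing one remaining piece with nothing left below it):
  1 left: {10}→1
  2 left: {9,10}→1
  3 left: {8,9,10}→1
  4 left: {7,8,9,10}→1
  5 left: {4,7,8,9,10}→1  {6,7,8,9,10}→1
  6 left: {4,6,7,8,9,10}→2  {5,6,7,8,9,10}→1
  7 left: {3,5,6,7,8,9,10}→1  {4,5,6,7,8,9,10}→3
  8 left: {3,4,5,6,7,8,9,10}→4
  9 left: {2,3,4,5,6,7,8,9,10}→4
  placing 0:a first → 4 extensions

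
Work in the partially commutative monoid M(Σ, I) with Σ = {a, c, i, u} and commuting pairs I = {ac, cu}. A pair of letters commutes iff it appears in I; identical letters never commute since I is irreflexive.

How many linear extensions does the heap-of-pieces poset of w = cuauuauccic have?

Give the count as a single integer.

84

0(c) covers ∅
1(u) covers ∅
2(a) covers 1:u
3(u) covers 2:a
4(u) covers 3:u
5(a) covers 4:u
6(u) covers 5:a
7(c) covers 0:c
8(c) covers 7:c
9(i) covers 6:u, 8:c
10(c) covers 9:i
floor of heap: 0:c, 1:u
completions by unplaced set U, small U first (add the entries for U minus each lowest piece of U):
  |U|=1: {10}:1
  |U|=2: {9,10}:1
  |U|=3: {6,9,10}:1  {8,9,10}:1
  |U|=4: {5,6,9,10}:1  {6,8,9,10}:2  {7,8,9,10}:1
  |U|=5: {0,7,8,9,10}:1  {4,5,6,9,10}:1  {5,6,8,9,10}:3  {6,7,8,9,10}:3
  |U|=6: {0,6,7,8,9,10}:4  {3,4,5,6,9,10}:1  {4,5,6,8,9,10}:4  {5,6,7,8,9,10}:6
  |U|=7: {0,5,6,7,8,9,10}:10  {2,3,4,5,6,9,10}:1  {3,4,5,6,8,9,10}:5  {4,5,6,7,8,9,10}:10
  |U|=8: {0,4,5,6,7,8,9,10}:20  {1,2,3,4,5,6,9,10}:1  {2,3,4,5,6,8,9,10}:6  {3,4,5,6,7,8,9,10}:15
  |U|=9: {0,3,4,5,6,7,8,9,10}:35  {1,2,3,4,5,6,8,9,10}:7  {2,3,4,5,6,7,8,9,10}:21
  start at 0(c): 28
  start at 1(u): 56
sum over floor = 84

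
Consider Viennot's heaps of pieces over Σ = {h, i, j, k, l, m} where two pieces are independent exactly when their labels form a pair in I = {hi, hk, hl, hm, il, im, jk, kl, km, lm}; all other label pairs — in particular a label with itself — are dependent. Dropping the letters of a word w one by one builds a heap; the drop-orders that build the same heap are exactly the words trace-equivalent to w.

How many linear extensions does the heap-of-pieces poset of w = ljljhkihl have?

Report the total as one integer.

piece 0:l — minimal
piece 1:j rests on {0:l}
piece 2:l rests on {1:j}
piece 3:j rests on {2:l}
piece 4:h rests on {3:j}
piece 5:k — minimal
piece 6:i rests on {3:j, 5:k}
piece 7:h rests on {4:h}
piece 8:l rests on {3:j}
minimal pieces: {0:l, 5:k}
ways to finish when only these pieces remain (= sum over removing one remaining piece with nothing left below it):
  1 left: {6}→1  {7}→1  {8}→1
  2 left: {4,7}→1  {5,6}→1  {6,7}→2  {6,8}→2  {7,8}→2
  3 left: {4,6,7}→3  {4,7,8}→3  {5,6,7}→3  {5,6,8}→3  {6,7,8}→6
  4 left: {4,5,6,7}→6  {4,6,7,8}→12  {5,6,7,8}→12
  5 left: {3,4,6,7,8}→12  {4,5,6,7,8}→30
  6 left: {2,3,4,6,7,8}→12  {3,4,5,6,7,8}→42
  7 left: {1,2,3,4,6,7,8}→12  {2,3,4,5,6,7,8}→54
  placing 0:l first → 66 extensions
  placing 5:k first → 12 extensions
total linear extensions = 78

78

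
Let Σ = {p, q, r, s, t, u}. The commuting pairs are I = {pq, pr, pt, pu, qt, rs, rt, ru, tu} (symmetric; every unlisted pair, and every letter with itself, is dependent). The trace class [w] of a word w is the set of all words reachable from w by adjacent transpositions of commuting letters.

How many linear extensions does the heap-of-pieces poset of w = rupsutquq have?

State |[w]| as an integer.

#0=r has no predecessor
#1=u has no predecessor
#2=p has no predecessor
#3=s depends on [1:u, 2:p]
#4=u depends on [3:s]
#5=t depends on [3:s]
#6=q depends on [0:r, 4:u]
#7=u depends on [6:q]
#8=q depends on [7:u]
sources: [0:r, 1:u, 2:p]
N(rest) = Σ N(rest − s) over sources s of rest; N(one piece) = 1:
  size 1 → [5]=1  [8]=1
  size 2 → [5,8]=2  [7,8]=1
  size 3 → [5,7,8]=3  [6,7,8]=1
  size 4 → [0,6,7,8]=1  [4,6,7,8]=1  [5,6,7,8]=4
  size 5 → [0,4,6,7,8]=2  [0,5,6,7,8]=5  [4,5,6,7,8]=5
  size 6 → [0,4,5,6,7,8]=12  [3,4,5,6,7,8]=5
  size 7 → [0,3,4,5,6,7,8]=17  [1,3,4,5,6,7,8]=5  [2,3,4,5,6,7,8]=5
  first=0(r) contributes 10
  first=1(u) contributes 22
  first=2(p) contributes 22
|[w]| = 54

54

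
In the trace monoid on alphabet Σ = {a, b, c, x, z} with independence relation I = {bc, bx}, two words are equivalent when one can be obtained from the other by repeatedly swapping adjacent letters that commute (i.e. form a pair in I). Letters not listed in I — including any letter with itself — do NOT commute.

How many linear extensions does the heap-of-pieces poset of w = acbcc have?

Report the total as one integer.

piece 0:a — minimal
piece 1:c rests on {0:a}
piece 2:b rests on {0:a}
piece 3:c rests on {1:c}
piece 4:c rests on {3:c}
minimal pieces: {0:a}
ways to finish when only these pieces remain (= sum over removing one remaining piece with nothing left below it):
  1 left: {2}→1  {4}→1
  2 left: {2,4}→2  {3,4}→1
  3 left: {1,3,4}→1  {2,3,4}→3
  placing 0:a first → 4 extensions

4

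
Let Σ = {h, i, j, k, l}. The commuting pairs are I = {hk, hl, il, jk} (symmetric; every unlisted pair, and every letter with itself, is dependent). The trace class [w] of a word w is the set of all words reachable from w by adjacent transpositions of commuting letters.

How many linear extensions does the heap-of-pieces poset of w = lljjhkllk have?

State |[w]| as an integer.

13

0(l) covers ∅
1(l) covers 0:l
2(j) covers 1:l
3(j) covers 2:j
4(h) covers 3:j
5(k) covers 1:l
6(l) covers 3:j, 5:k
7(l) covers 6:l
8(k) covers 7:l
floor of heap: 0:l
completions by unplaced set U, small U first (add the entries for U minus each lowest piece of U):
  |U|=1: {4}:1  {8}:1
  |U|=2: {4,8}:2  {7,8}:1
  |U|=3: {4,7,8}:3  {6,7,8}:1
  |U|=4: {4,6,7,8}:4  {5,6,7,8}:1
  |U|=5: {3,4,6,7,8}:4  {4,5,6,7,8}:5
  |U|=6: {2,3,4,6,7,8}:4  {3,4,5,6,7,8}:9
  |U|=7: {2,3,4,5,6,7,8}:13
  start at 0(l): 13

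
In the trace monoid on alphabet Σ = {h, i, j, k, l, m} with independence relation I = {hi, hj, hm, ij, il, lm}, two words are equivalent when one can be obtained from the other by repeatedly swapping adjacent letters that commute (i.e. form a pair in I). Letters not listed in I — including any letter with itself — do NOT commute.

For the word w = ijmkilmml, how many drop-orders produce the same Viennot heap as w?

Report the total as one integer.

#0=i has no predecessor
#1=j has no predecessor
#2=m depends on [0:i, 1:j]
#3=k depends on [2:m]
#4=i depends on [3:k]
#5=l depends on [3:k]
#6=m depends on [4:i]
#7=m depends on [6:m]
#8=l depends on [5:l]
sources: [0:i, 1:j]
N(rest) = Σ N(rest − s) over sources s of rest; N(one piece) = 1:
  size 1 → [7]=1  [8]=1
  size 2 → [5,8]=1  [6,7]=1  [7,8]=2
  size 3 → [4,6,7]=1  [5,7,8]=3  [6,7,8]=3
  size 4 → [4,6,7,8]=4  [5,6,7,8]=6
  size 5 → [4,5,6,7,8]=10
  size 6 → [3,4,5,6,7,8]=10
  size 7 → [2,3,4,5,6,7,8]=10
  first=0(i) contributes 10
  first=1(j) contributes 10
|[w]| = 20

20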